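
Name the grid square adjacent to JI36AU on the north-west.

Longitude subsquare a = 0; −1 → -1, wraps to 23 = x, carry into square.
Longitude square 3; −1 → 2.
Latitude subsquare u = 20; +1 → 21 = v.

JI26xv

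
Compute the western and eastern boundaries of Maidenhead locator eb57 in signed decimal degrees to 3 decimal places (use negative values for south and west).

Field E=4, B=1: +4·20° lon, +1·10° lat → SW at lon -100°, lat -80°.
Square 5, 7: +5·2° lon, +7·1° lat → SW at lon -90°, lat -73°.
Cell spans 2° lon × 1° lat.
west -90.000, east -88.000.

-90.000, -88.000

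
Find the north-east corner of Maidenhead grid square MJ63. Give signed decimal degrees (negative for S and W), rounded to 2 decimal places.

4.00, 74.00

Field M=12, J=9: +12·20° lon, +9·10° lat → SW at lon 60°, lat 0°.
Square 6, 3: +6·2° lon, +3·1° lat → SW at lon 72°, lat 3°.
Cell spans 2° lon × 1° lat. NE corner is SW corner plus one full cell.
latitude 4.00, longitude 74.00.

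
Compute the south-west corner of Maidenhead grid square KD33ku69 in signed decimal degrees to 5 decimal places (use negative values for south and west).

Field K=10, D=3: +10·20° lon, +3·10° lat → SW at lon 20°, lat -60°.
Square 3, 3: +3·2° lon, +3·1° lat → SW at lon 26°, lat -57°.
Subsquare k=10, u=20: +10·0.0833333° lon, +20·0.0416667° lat → SW at lon 26.8333°, lat -56.1667°.
Extended square 6, 9: +6·0.00833333° lon, +9·0.00416667° lat → SW at lon 26.8833°, lat -56.1292°.
latitude -56.12917, longitude 26.88333.

-56.12917, 26.88333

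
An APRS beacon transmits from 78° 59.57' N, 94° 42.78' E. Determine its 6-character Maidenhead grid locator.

Add 180° to longitude and 90° to latitude: 274.7130, 168.9928.
Field (20°×10°, letters A–R): lon ⌊274.7130/20⌋ = 13 → N; lat ⌊168.9928/10⌋ = 16 → Q.
Square (2°×1°, digits 0–9): lon ⌊14.7130/2⌋ = 7; lat ⌊8.9928/1⌋ = 8.
Subsquare (5′×2.5′, letters a–x): lon ⌊0.7130/0.0833333⌋ = 8 → i; lat ⌊0.9928/0.0416667⌋ = 23 → x.

NQ78ix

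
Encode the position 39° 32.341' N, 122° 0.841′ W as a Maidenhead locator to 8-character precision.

CM89xm89

Shift to the Maidenhead origin (180°W, 90°S): lon 57.98598, lat 129.53902.
Field: lon ⌊57.98598/20⌋ = 2 → C; lat ⌊129.53902/10⌋ = 12 → M.
Square: lon ⌊17.98598/2⌋ = 8; lat ⌊9.53902/1⌋ = 9.
Subsquare: lon ⌊1.98598/0.0833333⌋ = 23 → x; lat ⌊0.53902/0.0416667⌋ = 12 → m.
Extended square: lon ⌊0.06932/0.00833333⌋ = 8; lat ⌊0.03902/0.00416667⌋ = 9.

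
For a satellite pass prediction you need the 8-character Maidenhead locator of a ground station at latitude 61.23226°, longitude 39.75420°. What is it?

KP91vf05

Shift to the Maidenhead origin (180°W, 90°S): lon 219.75420, lat 151.23226.
Field (20°×10°, letters A–R): 219.75420/20 → 10 → K, 151.23226/10 → 15 → P; chars KP.
Square (2°×1°, digits 0–9): 19.75420/2 → 9, 1.23226/1 → 1; chars 91.
Subsquare (5′×2.5′, letters a–x): 1.75420/0.0833333 → 21 → v, 0.23226/0.0416667 → 5 → f; chars vf.
Extended square (30″×15″, digits 0–9): 0.00420/0.00833333 → 0, 0.02393/0.00416667 → 5; chars 05.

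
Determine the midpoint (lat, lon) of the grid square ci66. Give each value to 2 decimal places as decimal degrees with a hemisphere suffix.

Field C=2, I=8: +2·20° lon, +8·10° lat → SW at lon -140°, lat -10°.
Square 6, 6: +6·2° lon, +6·1° lat → SW at lon -128°, lat -4°.
Cell spans 2° lon × 1° lat. Centre is SW corner plus half of each.
latitude 3.50° S, longitude 127.00° W.

3.50° S, 127.00° W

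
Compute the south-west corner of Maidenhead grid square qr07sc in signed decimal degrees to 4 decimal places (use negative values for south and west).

87.0833, 141.5000

Field Q=16, R=17: +16·20° lon, +17·10° lat → SW at lon 140°, lat 80°.
Square 0, 7: +0·2° lon, +7·1° lat → SW at lon 140°, lat 87°.
Subsquare s=18, c=2: +18·0.0833333° lon, +2·0.0416667° lat → SW at lon 141.5°, lat 87.0833°.
latitude 87.0833, longitude 141.5000.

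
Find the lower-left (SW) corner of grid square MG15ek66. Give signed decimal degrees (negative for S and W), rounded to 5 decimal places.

Field M=12, G=6: +12·20° lon, +6·10° lat → SW at lon 60°, lat -30°.
Square 1, 5: +1·2° lon, +5·1° lat → SW at lon 62°, lat -25°.
Subsquare e=4, k=10: +4·0.0833333° lon, +10·0.0416667° lat → SW at lon 62.3333°, lat -24.5833°.
Extended square 6, 6: +6·0.00833333° lon, +6·0.00416667° lat → SW at lon 62.3833°, lat -24.5583°.
latitude -24.55833, longitude 62.38333.

-24.55833, 62.38333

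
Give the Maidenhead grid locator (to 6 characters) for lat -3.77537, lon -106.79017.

DI66of

Add 180° to longitude and 90° to latitude: 73.2098, 86.2246.
Field (20°×10°, letters A–R): 73.2098/20 → 3 → D, 86.2246/10 → 8 → I; chars DI.
Square (2°×1°, digits 0–9): 13.2098/2 → 6, 6.2246/1 → 6; chars 66.
Subsquare (5′×2.5′, letters a–x): 1.2098/0.0833333 → 14 → o, 0.2246/0.0416667 → 5 → f; chars of.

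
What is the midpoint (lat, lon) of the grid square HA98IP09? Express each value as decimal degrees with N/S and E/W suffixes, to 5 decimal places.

Field H=7, A=0: +7·20° lon, +0·10° lat → SW at lon -40°, lat -90°.
Square 9, 8: +9·2° lon, +8·1° lat → SW at lon -22°, lat -82°.
Subsquare i=8, p=15: +8·0.0833333° lon, +15·0.0416667° lat → SW at lon -21.3333°, lat -81.375°.
Extended square 0, 9: +0·0.00833333° lon, +9·0.00416667° lat → SW at lon -21.3333°, lat -81.3375°.
Cell spans 0.00833333° lon × 0.00416667° lat. Centre is SW corner plus half of each.
latitude 81.33542° S, longitude 21.32917° W.

81.33542° S, 21.32917° W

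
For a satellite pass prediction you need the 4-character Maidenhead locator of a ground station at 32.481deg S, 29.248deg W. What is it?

HF57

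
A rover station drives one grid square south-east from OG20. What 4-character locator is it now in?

OF39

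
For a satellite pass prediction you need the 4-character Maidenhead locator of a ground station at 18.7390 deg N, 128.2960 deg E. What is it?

Offset from 180°W / 90°S: lon 308.30°, lat 108.74°.
Field (20°×10°, letters A–R): 308.30/20 → 15 → P, 108.74/10 → 10 → K; chars PK.
Square (2°×1°, digits 0–9): 8.30/2 → 4, 8.74/1 → 8; chars 48.

PK48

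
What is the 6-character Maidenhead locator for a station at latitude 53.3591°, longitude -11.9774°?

Shift to the Maidenhead origin (180°W, 90°S): lon 168.0226, lat 143.3591.
Field: lon ⌊168.0226/20⌋ = 8 → I; lat ⌊143.3591/10⌋ = 14 → O.
Square: lon ⌊8.0226/2⌋ = 4; lat ⌊3.3591/1⌋ = 3.
Subsquare: lon ⌊0.0226/0.0833333⌋ = 0 → a; lat ⌊0.3591/0.0416667⌋ = 8 → i.

IO43ai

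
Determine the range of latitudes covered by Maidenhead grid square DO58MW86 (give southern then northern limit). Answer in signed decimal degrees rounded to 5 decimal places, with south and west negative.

Field D=3, O=14: +3·20° lon, +14·10° lat → SW at lon -120°, lat 50°.
Square 5, 8: +5·2° lon, +8·1° lat → SW at lon -110°, lat 58°.
Subsquare m=12, w=22: +12·0.0833333° lon, +22·0.0416667° lat → SW at lon -109°, lat 58.9167°.
Extended square 8, 6: +8·0.00833333° lon, +6·0.00416667° lat → SW at lon -108.933°, lat 58.9417°.
Cell spans 0.00833333° lon × 0.00416667° lat.
south 58.94167, north 58.94583.

58.94167, 58.94583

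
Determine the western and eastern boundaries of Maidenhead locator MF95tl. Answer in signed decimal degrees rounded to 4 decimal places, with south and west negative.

Field M=12, F=5: +12·20° lon, +5·10° lat → SW at lon 60°, lat -40°.
Square 9, 5: +9·2° lon, +5·1° lat → SW at lon 78°, lat -35°.
Subsquare t=19, l=11: +19·0.0833333° lon, +11·0.0416667° lat → SW at lon 79.5833°, lat -34.5417°.
Cell spans 0.0833333° lon × 0.0416667° lat.
west 79.5833, east 79.6667.

79.5833, 79.6667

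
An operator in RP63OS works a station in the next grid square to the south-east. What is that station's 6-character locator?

Longitude subsquare o = 14; +1 → 15 = p.
Latitude subsquare s = 18; −1 → 17 = r.

RP63pr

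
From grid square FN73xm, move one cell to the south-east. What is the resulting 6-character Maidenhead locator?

Longitude subsquare x = 23; +1 → 24, wraps to 0 = a, carry into square.
Longitude square 7; +1 → 8.
Latitude subsquare m = 12; −1 → 11 = l.

FN83al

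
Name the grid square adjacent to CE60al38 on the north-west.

CE60al29

Longitude extended square 3; −1 → 2.
Latitude extended square 8; +1 → 9.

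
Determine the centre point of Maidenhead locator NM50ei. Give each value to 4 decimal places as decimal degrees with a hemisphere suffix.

Field N=13, M=12: +13·20° lon, +12·10° lat → SW at lon 80°, lat 30°.
Square 5, 0: +5·2° lon, +0·1° lat → SW at lon 90°, lat 30°.
Subsquare e=4, i=8: +4·0.0833333° lon, +8·0.0416667° lat → SW at lon 90.3333°, lat 30.3333°.
Cell spans 0.0833333° lon × 0.0416667° lat. Centre is SW corner plus half of each.
latitude 30.3542° N, longitude 90.3750° E.

30.3542° N, 90.3750° E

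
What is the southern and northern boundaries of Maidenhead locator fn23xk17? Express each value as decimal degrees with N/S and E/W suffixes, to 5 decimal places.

43.44583° N, 43.45000° N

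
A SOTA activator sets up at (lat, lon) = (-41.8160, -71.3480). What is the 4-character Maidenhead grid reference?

FE48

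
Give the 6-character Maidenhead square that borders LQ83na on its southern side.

LQ82nx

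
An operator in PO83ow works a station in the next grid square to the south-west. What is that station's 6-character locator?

Longitude subsquare o = 14; −1 → 13 = n.
Latitude subsquare w = 22; −1 → 21 = v.

PO83nv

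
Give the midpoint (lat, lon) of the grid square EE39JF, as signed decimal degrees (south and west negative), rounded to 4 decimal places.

-40.7708, -93.2083

Field E=4, E=4: +4·20° lon, +4·10° lat → SW at lon -100°, lat -50°.
Square 3, 9: +3·2° lon, +9·1° lat → SW at lon -94°, lat -41°.
Subsquare j=9, f=5: +9·0.0833333° lon, +5·0.0416667° lat → SW at lon -93.25°, lat -40.7917°.
Cell spans 0.0833333° lon × 0.0416667° lat. Centre is SW corner plus half of each.
latitude -40.7708, longitude -93.2083.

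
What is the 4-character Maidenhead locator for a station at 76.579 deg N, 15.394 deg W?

Offset from 180°W / 90°S: lon 164.61°, lat 166.58°.
Field: 164.61/20 → 8 → I, 166.58/10 → 16 → Q; chars IQ.
Square: 4.61/2 → 2, 6.58/1 → 6; chars 26.

IQ26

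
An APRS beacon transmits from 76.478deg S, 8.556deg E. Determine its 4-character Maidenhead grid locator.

JB43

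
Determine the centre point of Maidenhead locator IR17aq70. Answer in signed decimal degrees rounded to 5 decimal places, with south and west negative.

Field I=8, R=17: +8·20° lon, +17·10° lat → SW at lon -20°, lat 80°.
Square 1, 7: +1·2° lon, +7·1° lat → SW at lon -18°, lat 87°.
Subsquare a=0, q=16: +0·0.0833333° lon, +16·0.0416667° lat → SW at lon -18°, lat 87.6667°.
Extended square 7, 0: +7·0.00833333° lon, +0·0.00416667° lat → SW at lon -17.9417°, lat 87.6667°.
Cell spans 0.00833333° lon × 0.00416667° lat. Centre is SW corner plus half of each.
latitude 87.66875, longitude -17.93750.

87.66875, -17.93750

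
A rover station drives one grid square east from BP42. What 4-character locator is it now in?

Longitude square 4; +1 → 5.
The latitude characters are unchanged.

BP52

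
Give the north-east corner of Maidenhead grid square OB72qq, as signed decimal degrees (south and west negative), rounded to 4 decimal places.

-77.2917, 115.4167

Field O=14, B=1: +14·20° lon, +1·10° lat → SW at lon 100°, lat -80°.
Square 7, 2: +7·2° lon, +2·1° lat → SW at lon 114°, lat -78°.
Subsquare q=16, q=16: +16·0.0833333° lon, +16·0.0416667° lat → SW at lon 115.333°, lat -77.3333°.
Cell spans 0.0833333° lon × 0.0416667° lat. NE corner is SW corner plus one full cell.
latitude -77.2917, longitude 115.4167.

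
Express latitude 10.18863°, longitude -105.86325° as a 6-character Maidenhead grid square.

DK70be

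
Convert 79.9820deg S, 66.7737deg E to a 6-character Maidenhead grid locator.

Shift to the Maidenhead origin (180°W, 90°S): lon 246.7737, lat 10.0180.
Field: 246.7737/20 → 12 → M, 10.0180/10 → 1 → B; chars MB.
Square: 6.7737/2 → 3, 0.0180/1 → 0; chars 30.
Subsquare: 0.7737/0.0833333 → 9 → j, 0.0180/0.0416667 → 0 → a; chars ja.

MB30ja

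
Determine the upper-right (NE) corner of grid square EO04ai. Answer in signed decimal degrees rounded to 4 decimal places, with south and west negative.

Field E=4, O=14: +4·20° lon, +14·10° lat → SW at lon -100°, lat 50°.
Square 0, 4: +0·2° lon, +4·1° lat → SW at lon -100°, lat 54°.
Subsquare a=0, i=8: +0·0.0833333° lon, +8·0.0416667° lat → SW at lon -100°, lat 54.3333°.
Cell spans 0.0833333° lon × 0.0416667° lat. NE corner is SW corner plus one full cell.
latitude 54.3750, longitude -99.9167.

54.3750, -99.9167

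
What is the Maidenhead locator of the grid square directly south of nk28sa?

Latitude subsquare a = 0; −1 → -1, wraps to 23 = x, carry into square.
Latitude square 8; −1 → 7.
The longitude characters are unchanged.

NK27sx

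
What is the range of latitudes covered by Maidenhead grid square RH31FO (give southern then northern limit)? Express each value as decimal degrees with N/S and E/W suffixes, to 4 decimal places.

Field R=17, H=7: +17·20° lon, +7·10° lat → SW at lon 160°, lat -20°.
Square 3, 1: +3·2° lon, +1·1° lat → SW at lon 166°, lat -19°.
Subsquare f=5, o=14: +5·0.0833333° lon, +14·0.0416667° lat → SW at lon 166.417°, lat -18.4167°.
Cell spans 0.0833333° lon × 0.0416667° lat.
south 18.4167° S, north 18.3750° S.

18.4167° S, 18.3750° S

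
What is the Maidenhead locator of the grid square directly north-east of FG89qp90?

Longitude extended square 9; +1 → 10, wraps to 0, carry into subsquare.
Longitude subsquare q = 16; +1 → 17 = r.
Latitude extended square 0; +1 → 1.

FG89rp01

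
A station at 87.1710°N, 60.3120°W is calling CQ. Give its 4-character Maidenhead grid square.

FR97

Add 180° to longitude and 90° to latitude: 119.69, 177.17.
Field: 119.69/20 → 5 → F, 177.17/10 → 17 → R; chars FR.
Square: 19.69/2 → 9, 7.17/1 → 7; chars 97.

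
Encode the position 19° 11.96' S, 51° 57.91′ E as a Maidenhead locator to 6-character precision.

Add 180° to longitude and 90° to latitude: 231.9652, 70.8007.
Field: 231.9652/20 → 11 → L, 70.8007/10 → 7 → H; chars LH.
Square: 11.9652/2 → 5, 0.8007/1 → 0; chars 50.
Subsquare: 1.9652/0.0833333 → 23 → x, 0.8007/0.0416667 → 19 → t; chars xt.

LH50xt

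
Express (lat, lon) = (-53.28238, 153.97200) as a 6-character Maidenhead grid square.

QD66xr

Shift to the Maidenhead origin (180°W, 90°S): lon 333.9720, lat 36.7176.
Field: 333.9720/20 → 16 → Q, 36.7176/10 → 3 → D; chars QD.
Square: 13.9720/2 → 6, 6.7176/1 → 6; chars 66.
Subsquare: 1.9720/0.0833333 → 23 → x, 0.7176/0.0416667 → 17 → r; chars xr.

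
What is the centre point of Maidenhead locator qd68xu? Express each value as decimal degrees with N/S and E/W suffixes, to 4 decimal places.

Field Q=16, D=3: +16·20° lon, +3·10° lat → SW at lon 140°, lat -60°.
Square 6, 8: +6·2° lon, +8·1° lat → SW at lon 152°, lat -52°.
Subsquare x=23, u=20: +23·0.0833333° lon, +20·0.0416667° lat → SW at lon 153.917°, lat -51.1667°.
Cell spans 0.0833333° lon × 0.0416667° lat. Centre is SW corner plus half of each.
latitude 51.1458° S, longitude 153.9583° E.

51.1458° S, 153.9583° E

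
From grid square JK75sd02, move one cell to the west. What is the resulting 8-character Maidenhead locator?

Longitude extended square 0; −1 → -1, wraps to 9, carry into subsquare.
Longitude subsquare s = 18; −1 → 17 = r.
The latitude characters are unchanged.

JK75rd92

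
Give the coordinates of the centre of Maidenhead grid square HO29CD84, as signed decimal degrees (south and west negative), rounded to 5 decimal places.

59.14375, -35.76250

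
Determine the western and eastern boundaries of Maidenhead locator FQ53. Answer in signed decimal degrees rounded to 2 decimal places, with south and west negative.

Field F=5, Q=16: +5·20° lon, +16·10° lat → SW at lon -80°, lat 70°.
Square 5, 3: +5·2° lon, +3·1° lat → SW at lon -70°, lat 73°.
Cell spans 2° lon × 1° lat.
west -70.00, east -68.00.

-70.00, -68.00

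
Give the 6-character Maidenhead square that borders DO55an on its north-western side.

DO45xo

Longitude subsquare a = 0; −1 → -1, wraps to 23 = x, carry into square.
Longitude square 5; −1 → 4.
Latitude subsquare n = 13; +1 → 14 = o.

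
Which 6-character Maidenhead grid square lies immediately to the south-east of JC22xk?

Longitude subsquare x = 23; +1 → 24, wraps to 0 = a, carry into square.
Longitude square 2; +1 → 3.
Latitude subsquare k = 10; −1 → 9 = j.

JC32aj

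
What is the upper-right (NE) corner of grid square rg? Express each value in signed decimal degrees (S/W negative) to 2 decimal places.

-20.00, 180.00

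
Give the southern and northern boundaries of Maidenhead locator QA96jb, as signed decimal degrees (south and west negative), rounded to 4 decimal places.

-83.9583, -83.9167

Field Q=16, A=0: +16·20° lon, +0·10° lat → SW at lon 140°, lat -90°.
Square 9, 6: +9·2° lon, +6·1° lat → SW at lon 158°, lat -84°.
Subsquare j=9, b=1: +9·0.0833333° lon, +1·0.0416667° lat → SW at lon 158.75°, lat -83.9583°.
Cell spans 0.0833333° lon × 0.0416667° lat.
south -83.9583, north -83.9167.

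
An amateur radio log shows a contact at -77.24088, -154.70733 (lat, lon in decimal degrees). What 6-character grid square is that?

BB22ps

Add 180° to longitude and 90° to latitude: 25.2927, 12.7591.
Field: 25.2927/20 → 1 → B, 12.7591/10 → 1 → B; chars BB.
Square: 5.2927/2 → 2, 2.7591/1 → 2; chars 22.
Subsquare: 1.2927/0.0833333 → 15 → p, 0.7591/0.0416667 → 18 → s; chars ps.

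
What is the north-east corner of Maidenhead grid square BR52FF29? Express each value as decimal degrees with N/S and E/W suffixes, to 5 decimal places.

82.25000° N, 149.55833° W

Field B=1, R=17: +1·20° lon, +17·10° lat → SW at lon -160°, lat 80°.
Square 5, 2: +5·2° lon, +2·1° lat → SW at lon -150°, lat 82°.
Subsquare f=5, f=5: +5·0.0833333° lon, +5·0.0416667° lat → SW at lon -149.583°, lat 82.2083°.
Extended square 2, 9: +2·0.00833333° lon, +9·0.00416667° lat → SW at lon -149.567°, lat 82.2458°.
Cell spans 0.00833333° lon × 0.00416667° lat. NE corner is SW corner plus one full cell.
latitude 82.25000° N, longitude 149.55833° W.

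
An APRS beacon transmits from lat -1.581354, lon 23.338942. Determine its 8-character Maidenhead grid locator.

KI18qk00

Offset from 180°W / 90°S: lon 203.33894°, lat 88.41865°.
Field (20°×10°, letters A–R): lon ⌊203.33894/20⌋ = 10 → K; lat ⌊88.41865/10⌋ = 8 → I.
Square (2°×1°, digits 0–9): lon ⌊3.33894/2⌋ = 1; lat ⌊8.41865/1⌋ = 8.
Subsquare (5′×2.5′, letters a–x): lon ⌊1.33894/0.0833333⌋ = 16 → q; lat ⌊0.41865/0.0416667⌋ = 10 → k.
Extended square (30″×15″, digits 0–9): lon ⌊0.00561/0.00833333⌋ = 0; lat ⌊0.00198/0.00416667⌋ = 0.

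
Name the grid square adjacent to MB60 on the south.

Latitude square 0; −1 → -1, wraps to 9, carry into field.
Latitude field B = 1; −1 → 0 = A.
The longitude characters are unchanged.

MA69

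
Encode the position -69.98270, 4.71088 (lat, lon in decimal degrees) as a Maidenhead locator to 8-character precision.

Shift to the Maidenhead origin (180°W, 90°S): lon 184.71088, lat 20.01730.
Field: lon ⌊184.71088/20⌋ = 9 → J; lat ⌊20.01730/10⌋ = 2 → C.
Square: lon ⌊4.71088/2⌋ = 2; lat ⌊0.01730/1⌋ = 0.
Subsquare: lon ⌊0.71088/0.0833333⌋ = 8 → i; lat ⌊0.01730/0.0416667⌋ = 0 → a.
Extended square: lon ⌊0.04421/0.00833333⌋ = 5; lat ⌊0.01730/0.00416667⌋ = 4.

JC20ia54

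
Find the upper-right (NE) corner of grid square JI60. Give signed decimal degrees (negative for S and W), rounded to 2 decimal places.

-9.00, 14.00

Field J=9, I=8: +9·20° lon, +8·10° lat → SW at lon 0°, lat -10°.
Square 6, 0: +6·2° lon, +0·1° lat → SW at lon 12°, lat -10°.
Cell spans 2° lon × 1° lat. NE corner is SW corner plus one full cell.
latitude -9.00, longitude 14.00.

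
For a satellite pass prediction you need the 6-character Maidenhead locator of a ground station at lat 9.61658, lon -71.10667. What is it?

FJ49ko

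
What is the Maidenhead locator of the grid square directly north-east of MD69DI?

MD69ej

Longitude subsquare d = 3; +1 → 4 = e.
Latitude subsquare i = 8; +1 → 9 = j.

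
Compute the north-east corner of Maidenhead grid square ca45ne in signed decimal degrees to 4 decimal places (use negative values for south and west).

Field C=2, A=0: +2·20° lon, +0·10° lat → SW at lon -140°, lat -90°.
Square 4, 5: +4·2° lon, +5·1° lat → SW at lon -132°, lat -85°.
Subsquare n=13, e=4: +13·0.0833333° lon, +4·0.0416667° lat → SW at lon -130.917°, lat -84.8333°.
Cell spans 0.0833333° lon × 0.0416667° lat. NE corner is SW corner plus one full cell.
latitude -84.7917, longitude -130.8333.

-84.7917, -130.8333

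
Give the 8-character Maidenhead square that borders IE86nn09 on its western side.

IE86mn99

Longitude extended square 0; −1 → -1, wraps to 9, carry into subsquare.
Longitude subsquare n = 13; −1 → 12 = m.
The latitude characters are unchanged.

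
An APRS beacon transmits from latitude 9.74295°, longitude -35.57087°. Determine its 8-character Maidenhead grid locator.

Add 180° to longitude and 90° to latitude: 144.42913, 99.74295.
Field (20°×10°, letters A–R): 144.42913/20 → 7 → H, 99.74295/10 → 9 → J; chars HJ.
Square (2°×1°, digits 0–9): 4.42913/2 → 2, 9.74295/1 → 9; chars 29.
Subsquare (5′×2.5′, letters a–x): 0.42913/0.0833333 → 5 → f, 0.74295/0.0416667 → 17 → r; chars fr.
Extended square (30″×15″, digits 0–9): 0.01246/0.00833333 → 1, 0.03462/0.00416667 → 8; chars 18.

HJ29fr18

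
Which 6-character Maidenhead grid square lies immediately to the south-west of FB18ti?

Longitude subsquare t = 19; −1 → 18 = s.
Latitude subsquare i = 8; −1 → 7 = h.

FB18sh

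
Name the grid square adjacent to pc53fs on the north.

Latitude subsquare s = 18; +1 → 19 = t.
The longitude characters are unchanged.

PC53ft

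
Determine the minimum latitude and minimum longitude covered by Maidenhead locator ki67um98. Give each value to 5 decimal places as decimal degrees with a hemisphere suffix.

2.46667° S, 33.74167° E

Field K=10, I=8: +10·20° lon, +8·10° lat → SW at lon 20°, lat -10°.
Square 6, 7: +6·2° lon, +7·1° lat → SW at lon 32°, lat -3°.
Subsquare u=20, m=12: +20·0.0833333° lon, +12·0.0416667° lat → SW at lon 33.6667°, lat -2.5°.
Extended square 9, 8: +9·0.00833333° lon, +8·0.00416667° lat → SW at lon 33.7417°, lat -2.46667°.
latitude 2.46667° S, longitude 33.74167° E.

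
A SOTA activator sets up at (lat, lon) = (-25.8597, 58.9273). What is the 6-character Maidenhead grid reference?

LG94ld

Add 180° to longitude and 90° to latitude: 238.9273, 64.1403.
Field: lon ⌊238.9273/20⌋ = 11 → L; lat ⌊64.1403/10⌋ = 6 → G.
Square: lon ⌊18.9273/2⌋ = 9; lat ⌊4.1403/1⌋ = 4.
Subsquare: lon ⌊0.9273/0.0833333⌋ = 11 → l; lat ⌊0.1403/0.0416667⌋ = 3 → d.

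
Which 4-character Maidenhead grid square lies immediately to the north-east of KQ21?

Longitude square 2; +1 → 3.
Latitude square 1; +1 → 2.

KQ32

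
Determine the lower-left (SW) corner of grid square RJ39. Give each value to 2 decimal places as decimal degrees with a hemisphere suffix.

9.00° N, 166.00° E

Field R=17, J=9: +17·20° lon, +9·10° lat → SW at lon 160°, lat 0°.
Square 3, 9: +3·2° lon, +9·1° lat → SW at lon 166°, lat 9°.
latitude 9.00° N, longitude 166.00° E.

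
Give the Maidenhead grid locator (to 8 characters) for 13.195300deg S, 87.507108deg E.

NH36st03

Offset from 180°W / 90°S: lon 267.50711°, lat 76.80470°.
Field: lon ⌊267.50711/20⌋ = 13 → N; lat ⌊76.80470/10⌋ = 7 → H.
Square: lon ⌊7.50711/2⌋ = 3; lat ⌊6.80470/1⌋ = 6.
Subsquare: lon ⌊1.50711/0.0833333⌋ = 18 → s; lat ⌊0.80470/0.0416667⌋ = 19 → t.
Extended square: lon ⌊0.00711/0.00833333⌋ = 0; lat ⌊0.01303/0.00416667⌋ = 3.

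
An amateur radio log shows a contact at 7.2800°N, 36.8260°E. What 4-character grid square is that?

KJ87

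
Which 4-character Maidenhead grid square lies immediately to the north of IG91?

Latitude square 1; +1 → 2.
The longitude characters are unchanged.

IG92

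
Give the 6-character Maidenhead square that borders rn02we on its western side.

RN02ve

Longitude subsquare w = 22; −1 → 21 = v.
The latitude characters are unchanged.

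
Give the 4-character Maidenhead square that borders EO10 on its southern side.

Latitude square 0; −1 → -1, wraps to 9, carry into field.
Latitude field O = 14; −1 → 13 = N.
The longitude characters are unchanged.

EN19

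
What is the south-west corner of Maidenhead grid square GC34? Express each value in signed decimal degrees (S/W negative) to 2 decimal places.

Field G=6, C=2: +6·20° lon, +2·10° lat → SW at lon -60°, lat -70°.
Square 3, 4: +3·2° lon, +4·1° lat → SW at lon -54°, lat -66°.
latitude -66.00, longitude -54.00.

-66.00, -54.00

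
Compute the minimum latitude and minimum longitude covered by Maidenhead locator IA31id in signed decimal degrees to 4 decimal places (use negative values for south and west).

-88.8750, -13.3333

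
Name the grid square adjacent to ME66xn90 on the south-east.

Longitude extended square 9; +1 → 10, wraps to 0, carry into subsquare.
Longitude subsquare x = 23; +1 → 24, wraps to 0 = a, carry into square.
Longitude square 6; +1 → 7.
Latitude extended square 0; −1 → -1, wraps to 9, carry into subsquare.
Latitude subsquare n = 13; −1 → 12 = m.

ME76am09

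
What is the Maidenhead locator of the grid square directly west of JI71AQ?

JI61xq

Longitude subsquare a = 0; −1 → -1, wraps to 23 = x, carry into square.
Longitude square 7; −1 → 6.
The latitude characters are unchanged.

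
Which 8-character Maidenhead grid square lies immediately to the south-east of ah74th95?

AH74uh04

Longitude extended square 9; +1 → 10, wraps to 0, carry into subsquare.
Longitude subsquare t = 19; +1 → 20 = u.
Latitude extended square 5; −1 → 4.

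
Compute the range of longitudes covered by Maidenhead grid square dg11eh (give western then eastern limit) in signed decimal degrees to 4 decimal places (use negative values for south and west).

-117.6667, -117.5833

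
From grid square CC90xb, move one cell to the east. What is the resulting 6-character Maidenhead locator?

Longitude subsquare x = 23; +1 → 24, wraps to 0 = a, carry into square.
Longitude square 9; +1 → 10, wraps to 0, carry into field.
Longitude field C = 2; +1 → 3 = D.
The latitude characters are unchanged.

DC00ab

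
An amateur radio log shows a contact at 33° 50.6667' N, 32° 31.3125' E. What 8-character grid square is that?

Offset from 180°W / 90°S: lon 212.52187°, lat 123.84445°.
Field: 212.52187/20 → 10 → K, 123.84445/10 → 12 → M; chars KM.
Square: 12.52187/2 → 6, 3.84445/1 → 3; chars 63.
Subsquare: 0.52187/0.0833333 → 6 → g, 0.84445/0.0416667 → 20 → u; chars gu.
Extended square: 0.02187/0.00833333 → 2, 0.01111/0.00416667 → 2; chars 22.

KM63gu22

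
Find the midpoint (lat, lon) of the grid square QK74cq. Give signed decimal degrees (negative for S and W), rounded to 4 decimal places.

14.6875, 154.2083

Field Q=16, K=10: +16·20° lon, +10·10° lat → SW at lon 140°, lat 10°.
Square 7, 4: +7·2° lon, +4·1° lat → SW at lon 154°, lat 14°.
Subsquare c=2, q=16: +2·0.0833333° lon, +16·0.0416667° lat → SW at lon 154.167°, lat 14.6667°.
Cell spans 0.0833333° lon × 0.0416667° lat. Centre is SW corner plus half of each.
latitude 14.6875, longitude 154.2083.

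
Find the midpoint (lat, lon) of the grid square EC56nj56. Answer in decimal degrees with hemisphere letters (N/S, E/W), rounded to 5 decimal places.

Field E=4, C=2: +4·20° lon, +2·10° lat → SW at lon -100°, lat -70°.
Square 5, 6: +5·2° lon, +6·1° lat → SW at lon -90°, lat -64°.
Subsquare n=13, j=9: +13·0.0833333° lon, +9·0.0416667° lat → SW at lon -88.9167°, lat -63.625°.
Extended square 5, 6: +5·0.00833333° lon, +6·0.00416667° lat → SW at lon -88.875°, lat -63.6°.
Cell spans 0.00833333° lon × 0.00416667° lat. Centre is SW corner plus half of each.
latitude 63.59792° S, longitude 88.87083° W.

63.59792° S, 88.87083° W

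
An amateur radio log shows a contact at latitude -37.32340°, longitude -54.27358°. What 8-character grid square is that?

GF22uq72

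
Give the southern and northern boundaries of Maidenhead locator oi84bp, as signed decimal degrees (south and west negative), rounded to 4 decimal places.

Field O=14, I=8: +14·20° lon, +8·10° lat → SW at lon 100°, lat -10°.
Square 8, 4: +8·2° lon, +4·1° lat → SW at lon 116°, lat -6°.
Subsquare b=1, p=15: +1·0.0833333° lon, +15·0.0416667° lat → SW at lon 116.083°, lat -5.375°.
Cell spans 0.0833333° lon × 0.0416667° lat.
south -5.3750, north -5.3333.

-5.3750, -5.3333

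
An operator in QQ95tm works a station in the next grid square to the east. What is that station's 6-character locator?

Longitude subsquare t = 19; +1 → 20 = u.
The latitude characters are unchanged.

QQ95um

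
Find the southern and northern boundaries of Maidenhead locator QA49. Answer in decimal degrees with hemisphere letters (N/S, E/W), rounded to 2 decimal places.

Field Q=16, A=0: +16·20° lon, +0·10° lat → SW at lon 140°, lat -90°.
Square 4, 9: +4·2° lon, +9·1° lat → SW at lon 148°, lat -81°.
Cell spans 2° lon × 1° lat.
south 81.00° S, north 80.00° S.

81.00° S, 80.00° S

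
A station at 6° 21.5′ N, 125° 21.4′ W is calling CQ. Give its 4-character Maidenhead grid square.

Offset from 180°W / 90°S: lon 54.64°, lat 96.36°.
Field (20°×10°, letters A–R): 54.64/20 → 2 → C, 96.36/10 → 9 → J; chars CJ.
Square (2°×1°, digits 0–9): 14.64/2 → 7, 6.36/1 → 6; chars 76.

CJ76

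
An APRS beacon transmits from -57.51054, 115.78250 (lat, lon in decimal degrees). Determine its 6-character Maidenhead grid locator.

OD72vl

Offset from 180°W / 90°S: lon 295.7825°, lat 32.4895°.
Field (20°×10°, letters A–R): lon ⌊295.7825/20⌋ = 14 → O; lat ⌊32.4895/10⌋ = 3 → D.
Square (2°×1°, digits 0–9): lon ⌊15.7825/2⌋ = 7; lat ⌊2.4895/1⌋ = 2.
Subsquare (5′×2.5′, letters a–x): lon ⌊1.7825/0.0833333⌋ = 21 → v; lat ⌊0.4895/0.0416667⌋ = 11 → l.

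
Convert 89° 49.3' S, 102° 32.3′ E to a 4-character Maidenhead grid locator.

Offset from 180°W / 90°S: lon 282.54°, lat 0.18°.
Field (20°×10°, letters A–R): lon ⌊282.54/20⌋ = 14 → O; lat ⌊0.18/10⌋ = 0 → A.
Square (2°×1°, digits 0–9): lon ⌊2.54/2⌋ = 1; lat ⌊0.18/1⌋ = 0.

OA10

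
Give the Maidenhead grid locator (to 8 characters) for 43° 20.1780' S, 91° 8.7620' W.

Shift to the Maidenhead origin (180°W, 90°S): lon 88.85397, lat 46.66370.
Field: 88.85397/20 → 4 → E, 46.66370/10 → 4 → E; chars EE.
Square: 8.85397/2 → 4, 6.66370/1 → 6; chars 46.
Subsquare: 0.85397/0.0833333 → 10 → k, 0.66370/0.0416667 → 15 → p; chars kp.
Extended square: 0.02063/0.00833333 → 2, 0.03870/0.00416667 → 9; chars 29.

EE46kp29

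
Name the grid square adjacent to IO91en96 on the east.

Longitude extended square 9; +1 → 10, wraps to 0, carry into subsquare.
Longitude subsquare e = 4; +1 → 5 = f.
The latitude characters are unchanged.

IO91fn06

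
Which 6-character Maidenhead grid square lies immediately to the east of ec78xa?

Longitude subsquare x = 23; +1 → 24, wraps to 0 = a, carry into square.
Longitude square 7; +1 → 8.
The latitude characters are unchanged.

EC88aa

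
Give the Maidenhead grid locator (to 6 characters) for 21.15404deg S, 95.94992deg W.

EG28au

Shift to the Maidenhead origin (180°W, 90°S): lon 84.0501, lat 68.8460.
Field: lon ⌊84.0501/20⌋ = 4 → E; lat ⌊68.8460/10⌋ = 6 → G.
Square: lon ⌊4.0501/2⌋ = 2; lat ⌊8.8460/1⌋ = 8.
Subsquare: lon ⌊0.0501/0.0833333⌋ = 0 → a; lat ⌊0.8460/0.0416667⌋ = 20 → u.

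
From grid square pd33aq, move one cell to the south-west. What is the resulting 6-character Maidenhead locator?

Longitude subsquare a = 0; −1 → -1, wraps to 23 = x, carry into square.
Longitude square 3; −1 → 2.
Latitude subsquare q = 16; −1 → 15 = p.

PD23xp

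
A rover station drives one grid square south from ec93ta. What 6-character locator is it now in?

EC92tx

Latitude subsquare a = 0; −1 → -1, wraps to 23 = x, carry into square.
Latitude square 3; −1 → 2.
The longitude characters are unchanged.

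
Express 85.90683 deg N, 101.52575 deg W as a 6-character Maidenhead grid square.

DR95fv

Shift to the Maidenhead origin (180°W, 90°S): lon 78.4742, lat 175.9068.
Field: 78.4742/20 → 3 → D, 175.9068/10 → 17 → R; chars DR.
Square: 18.4742/2 → 9, 5.9068/1 → 5; chars 95.
Subsquare: 0.4742/0.0833333 → 5 → f, 0.9068/0.0416667 → 21 → v; chars fv.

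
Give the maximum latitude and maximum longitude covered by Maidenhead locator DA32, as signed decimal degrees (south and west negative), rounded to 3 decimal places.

-87.000, -112.000

Field D=3, A=0: +3·20° lon, +0·10° lat → SW at lon -120°, lat -90°.
Square 3, 2: +3·2° lon, +2·1° lat → SW at lon -114°, lat -88°.
Cell spans 2° lon × 1° lat. NE corner is SW corner plus one full cell.
latitude -87.000, longitude -112.000.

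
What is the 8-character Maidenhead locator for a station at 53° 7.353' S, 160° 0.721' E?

RD06av10

Shift to the Maidenhead origin (180°W, 90°S): lon 340.01202, lat 36.87745.
Field (20°×10°, letters A–R): 340.01202/20 → 17 → R, 36.87745/10 → 3 → D; chars RD.
Square (2°×1°, digits 0–9): 0.01202/2 → 0, 6.87745/1 → 6; chars 06.
Subsquare (5′×2.5′, letters a–x): 0.01202/0.0833333 → 0 → a, 0.87745/0.0416667 → 21 → v; chars av.
Extended square (30″×15″, digits 0–9): 0.01202/0.00833333 → 1, 0.00245/0.00416667 → 0; chars 10.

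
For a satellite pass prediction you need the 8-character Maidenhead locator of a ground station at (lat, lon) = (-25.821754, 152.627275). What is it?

Shift to the Maidenhead origin (180°W, 90°S): lon 332.62727, lat 64.17825.
Field: lon ⌊332.62727/20⌋ = 16 → Q; lat ⌊64.17825/10⌋ = 6 → G.
Square: lon ⌊12.62727/2⌋ = 6; lat ⌊4.17825/1⌋ = 4.
Subsquare: lon ⌊0.62727/0.0833333⌋ = 7 → h; lat ⌊0.17825/0.0416667⌋ = 4 → e.
Extended square: lon ⌊0.04394/0.00833333⌋ = 5; lat ⌊0.01158/0.00416667⌋ = 2.

QG64he52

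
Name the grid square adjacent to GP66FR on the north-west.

Longitude subsquare f = 5; −1 → 4 = e.
Latitude subsquare r = 17; +1 → 18 = s.

GP66es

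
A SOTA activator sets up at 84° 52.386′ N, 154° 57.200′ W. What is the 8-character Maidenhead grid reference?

BR24mu59

Add 180° to longitude and 90° to latitude: 25.04667, 174.87310.
Field: 25.04667/20 → 1 → B, 174.87310/10 → 17 → R; chars BR.
Square: 5.04667/2 → 2, 4.87310/1 → 4; chars 24.
Subsquare: 1.04667/0.0833333 → 12 → m, 0.87310/0.0416667 → 20 → u; chars mu.
Extended square: 0.04667/0.00833333 → 5, 0.03977/0.00416667 → 9; chars 59.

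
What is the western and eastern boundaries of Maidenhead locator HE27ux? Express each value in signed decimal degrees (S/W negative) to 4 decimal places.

-34.3333, -34.2500

Field H=7, E=4: +7·20° lon, +4·10° lat → SW at lon -40°, lat -50°.
Square 2, 7: +2·2° lon, +7·1° lat → SW at lon -36°, lat -43°.
Subsquare u=20, x=23: +20·0.0833333° lon, +23·0.0416667° lat → SW at lon -34.3333°, lat -42.0417°.
Cell spans 0.0833333° lon × 0.0416667° lat.
west -34.3333, east -34.2500.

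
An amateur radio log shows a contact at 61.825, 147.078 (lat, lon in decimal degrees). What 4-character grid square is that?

Offset from 180°W / 90°S: lon 327.08°, lat 151.82°.
Field (20°×10°, letters A–R): 327.08/20 → 16 → Q, 151.82/10 → 15 → P; chars QP.
Square (2°×1°, digits 0–9): 7.08/2 → 3, 1.82/1 → 1; chars 31.

QP31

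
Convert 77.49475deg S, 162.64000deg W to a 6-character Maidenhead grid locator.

AB82qm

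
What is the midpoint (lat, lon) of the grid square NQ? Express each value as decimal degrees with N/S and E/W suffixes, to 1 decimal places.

75.0° N, 90.0° E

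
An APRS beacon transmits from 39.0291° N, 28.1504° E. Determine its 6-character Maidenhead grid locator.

Offset from 180°W / 90°S: lon 208.1504°, lat 129.0291°.
Field: lon ⌊208.1504/20⌋ = 10 → K; lat ⌊129.0291/10⌋ = 12 → M.
Square: lon ⌊8.1504/2⌋ = 4; lat ⌊9.0291/1⌋ = 9.
Subsquare: lon ⌊0.1504/0.0833333⌋ = 1 → b; lat ⌊0.0291/0.0416667⌋ = 0 → a.

KM49ba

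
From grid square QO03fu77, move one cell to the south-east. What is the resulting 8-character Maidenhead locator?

QO03fu86

Longitude extended square 7; +1 → 8.
Latitude extended square 7; −1 → 6.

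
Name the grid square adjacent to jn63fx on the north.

JN64fa

Latitude subsquare x = 23; +1 → 24, wraps to 0 = a, carry into square.
Latitude square 3; +1 → 4.
The longitude characters are unchanged.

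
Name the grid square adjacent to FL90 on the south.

FK99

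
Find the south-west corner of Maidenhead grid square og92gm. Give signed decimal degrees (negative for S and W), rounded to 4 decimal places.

Field O=14, G=6: +14·20° lon, +6·10° lat → SW at lon 100°, lat -30°.
Square 9, 2: +9·2° lon, +2·1° lat → SW at lon 118°, lat -28°.
Subsquare g=6, m=12: +6·0.0833333° lon, +12·0.0416667° lat → SW at lon 118.5°, lat -27.5°.
latitude -27.5000, longitude 118.5000.

-27.5000, 118.5000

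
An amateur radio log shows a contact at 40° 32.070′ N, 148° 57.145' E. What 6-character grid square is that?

Offset from 180°W / 90°S: lon 328.9524°, lat 130.5345°.
Field: 328.9524/20 → 16 → Q, 130.5345/10 → 13 → N; chars QN.
Square: 8.9524/2 → 4, 0.5345/1 → 0; chars 40.
Subsquare: 0.9524/0.0833333 → 11 → l, 0.5345/0.0416667 → 12 → m; chars lm.

QN40lm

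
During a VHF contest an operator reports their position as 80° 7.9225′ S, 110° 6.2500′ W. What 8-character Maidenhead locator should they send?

DA49wu78

Shift to the Maidenhead origin (180°W, 90°S): lon 69.89583, lat 9.86796.
Field: 69.89583/20 → 3 → D, 9.86796/10 → 0 → A; chars DA.
Square: 9.89583/2 → 4, 9.86796/1 → 9; chars 49.
Subsquare: 1.89583/0.0833333 → 22 → w, 0.86796/0.0416667 → 20 → u; chars wu.
Extended square: 0.06250/0.00833333 → 7, 0.03463/0.00416667 → 8; chars 78.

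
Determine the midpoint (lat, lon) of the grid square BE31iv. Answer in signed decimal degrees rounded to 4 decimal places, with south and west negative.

Field B=1, E=4: +1·20° lon, +4·10° lat → SW at lon -160°, lat -50°.
Square 3, 1: +3·2° lon, +1·1° lat → SW at lon -154°, lat -49°.
Subsquare i=8, v=21: +8·0.0833333° lon, +21·0.0416667° lat → SW at lon -153.333°, lat -48.125°.
Cell spans 0.0833333° lon × 0.0416667° lat. Centre is SW corner plus half of each.
latitude -48.1042, longitude -153.2917.

-48.1042, -153.2917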